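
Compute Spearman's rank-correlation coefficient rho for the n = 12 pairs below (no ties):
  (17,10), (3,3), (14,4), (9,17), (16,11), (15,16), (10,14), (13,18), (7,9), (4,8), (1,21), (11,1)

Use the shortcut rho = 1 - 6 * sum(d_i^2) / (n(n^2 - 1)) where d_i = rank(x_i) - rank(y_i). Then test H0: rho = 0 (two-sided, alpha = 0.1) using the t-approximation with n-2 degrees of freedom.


Step 1: Rank x and y separately (midranks; no ties here).
rank(x): 17->12, 3->2, 14->9, 9->5, 16->11, 15->10, 10->6, 13->8, 7->4, 4->3, 1->1, 11->7
rank(y): 10->6, 3->2, 4->3, 17->10, 11->7, 16->9, 14->8, 18->11, 9->5, 8->4, 21->12, 1->1
Step 2: d_i = R_x(i) - R_y(i); compute d_i^2.
  (12-6)^2=36, (2-2)^2=0, (9-3)^2=36, (5-10)^2=25, (11-7)^2=16, (10-9)^2=1, (6-8)^2=4, (8-11)^2=9, (4-5)^2=1, (3-4)^2=1, (1-12)^2=121, (7-1)^2=36
sum(d^2) = 286.
Step 3: rho = 1 - 6*286 / (12*(12^2 - 1)) = 1 - 1716/1716 = 0.000000.
Step 4: Under H0, t = rho * sqrt((n-2)/(1-rho^2)) = 0.0000 ~ t(10).
Step 5: Two-sided p-value from the t-distribution with 10 df = 1.000000.
Step 6: alpha = 0.1. fail to reject H0.

rho = 0.0000, p = 1.000000, fail to reject H0 at alpha = 0.1.


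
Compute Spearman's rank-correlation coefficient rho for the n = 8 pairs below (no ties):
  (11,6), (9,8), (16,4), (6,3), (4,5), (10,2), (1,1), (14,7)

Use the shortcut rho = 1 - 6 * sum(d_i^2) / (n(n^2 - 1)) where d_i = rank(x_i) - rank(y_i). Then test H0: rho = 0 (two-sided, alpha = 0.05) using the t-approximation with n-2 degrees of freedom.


Step 1: Rank x and y separately (midranks; no ties here).
rank(x): 11->6, 9->4, 16->8, 6->3, 4->2, 10->5, 1->1, 14->7
rank(y): 6->6, 8->8, 4->4, 3->3, 5->5, 2->2, 1->1, 7->7
Step 2: d_i = R_x(i) - R_y(i); compute d_i^2.
  (6-6)^2=0, (4-8)^2=16, (8-4)^2=16, (3-3)^2=0, (2-5)^2=9, (5-2)^2=9, (1-1)^2=0, (7-7)^2=0
sum(d^2) = 50.
Step 3: rho = 1 - 6*50 / (8*(8^2 - 1)) = 1 - 300/504 = 0.404762.
Step 4: Under H0, t = rho * sqrt((n-2)/(1-rho^2)) = 1.0842 ~ t(6).
Step 5: Two-sided p-value from the t-distribution with 6 df = 0.319889.
Step 6: alpha = 0.05. fail to reject H0.

rho = 0.4048, p = 0.319889, fail to reject H0 at alpha = 0.05.


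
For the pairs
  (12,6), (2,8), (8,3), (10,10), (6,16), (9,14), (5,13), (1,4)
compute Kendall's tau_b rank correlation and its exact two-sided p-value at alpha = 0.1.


Step 1: Enumerate the 28 unordered pairs (i,j) with i<j and classify each by sign(x_j-x_i) * sign(y_j-y_i).
  (1,2):dx=-10,dy=+2->D; (1,3):dx=-4,dy=-3->C; (1,4):dx=-2,dy=+4->D; (1,5):dx=-6,dy=+10->D
  (1,6):dx=-3,dy=+8->D; (1,7):dx=-7,dy=+7->D; (1,8):dx=-11,dy=-2->C; (2,3):dx=+6,dy=-5->D
  (2,4):dx=+8,dy=+2->C; (2,5):dx=+4,dy=+8->C; (2,6):dx=+7,dy=+6->C; (2,7):dx=+3,dy=+5->C
  (2,8):dx=-1,dy=-4->C; (3,4):dx=+2,dy=+7->C; (3,5):dx=-2,dy=+13->D; (3,6):dx=+1,dy=+11->C
  (3,7):dx=-3,dy=+10->D; (3,8):dx=-7,dy=+1->D; (4,5):dx=-4,dy=+6->D; (4,6):dx=-1,dy=+4->D
  (4,7):dx=-5,dy=+3->D; (4,8):dx=-9,dy=-6->C; (5,6):dx=+3,dy=-2->D; (5,7):dx=-1,dy=-3->C
  (5,8):dx=-5,dy=-12->C; (6,7):dx=-4,dy=-1->C; (6,8):dx=-8,dy=-10->C; (7,8):dx=-4,dy=-9->C
Step 2: C = 15, D = 13, total pairs = 28.
Step 3: tau = (C - D)/(n(n-1)/2) = (15 - 13)/28 = 0.071429.
Step 4: Exact two-sided p-value (enumerate n! = 40320 permutations of y under H0): p = 0.904861.
Step 5: alpha = 0.1. fail to reject H0.

tau_b = 0.0714 (C=15, D=13), p = 0.904861, fail to reject H0.


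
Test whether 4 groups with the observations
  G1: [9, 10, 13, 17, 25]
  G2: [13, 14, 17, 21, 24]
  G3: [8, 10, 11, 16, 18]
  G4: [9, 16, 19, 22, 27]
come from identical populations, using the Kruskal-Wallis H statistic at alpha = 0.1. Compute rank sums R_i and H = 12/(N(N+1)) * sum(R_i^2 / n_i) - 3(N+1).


Step 1: Combine all N = 20 observations and assign midranks.
sorted (value, group, rank): (8,G3,1), (9,G1,2.5), (9,G4,2.5), (10,G1,4.5), (10,G3,4.5), (11,G3,6), (13,G1,7.5), (13,G2,7.5), (14,G2,9), (16,G3,10.5), (16,G4,10.5), (17,G1,12.5), (17,G2,12.5), (18,G3,14), (19,G4,15), (21,G2,16), (22,G4,17), (24,G2,18), (25,G1,19), (27,G4,20)
Step 2: Sum ranks within each group.
R_1 = 46 (n_1 = 5)
R_2 = 63 (n_2 = 5)
R_3 = 36 (n_3 = 5)
R_4 = 65 (n_4 = 5)
Step 3: H = 12/(N(N+1)) * sum(R_i^2/n_i) - 3(N+1)
     = 12/(20*21) * (46^2/5 + 63^2/5 + 36^2/5 + 65^2/5) - 3*21
     = 0.028571 * 2321.2 - 63
     = 3.320000.
Step 4: Ties present; correction factor C = 1 - 30/(20^3 - 20) = 0.996241. Corrected H = 3.320000 / 0.996241 = 3.332528.
Step 5: Under H0, H ~ chi^2(3); p-value = 0.343141.
Step 6: alpha = 0.1. fail to reject H0.

H = 3.3325, df = 3, p = 0.343141, fail to reject H0.


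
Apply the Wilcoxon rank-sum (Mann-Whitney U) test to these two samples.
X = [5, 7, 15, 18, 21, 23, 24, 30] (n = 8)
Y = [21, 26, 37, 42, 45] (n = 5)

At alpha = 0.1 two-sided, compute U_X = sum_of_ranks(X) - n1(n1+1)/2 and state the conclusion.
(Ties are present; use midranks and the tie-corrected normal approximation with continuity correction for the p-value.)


Step 1: Combine and sort all 13 observations; assign midranks.
sorted (value, group): (5,X), (7,X), (15,X), (18,X), (21,X), (21,Y), (23,X), (24,X), (26,Y), (30,X), (37,Y), (42,Y), (45,Y)
ranks: 5->1, 7->2, 15->3, 18->4, 21->5.5, 21->5.5, 23->7, 24->8, 26->9, 30->10, 37->11, 42->12, 45->13
Step 2: Rank sum for X: R1 = 1 + 2 + 3 + 4 + 5.5 + 7 + 8 + 10 = 40.5.
Step 3: U_X = R1 - n1(n1+1)/2 = 40.5 - 8*9/2 = 40.5 - 36 = 4.5.
       U_Y = n1*n2 - U_X = 40 - 4.5 = 35.5.
Step 4: Ties are present, so use the tie-corrected normal approximation (with continuity correction) for the p-value.
Step 5: p-value = 0.027892; compare to alpha = 0.1. reject H0.

U_X = 4.5, p = 0.027892, reject H0 at alpha = 0.1.


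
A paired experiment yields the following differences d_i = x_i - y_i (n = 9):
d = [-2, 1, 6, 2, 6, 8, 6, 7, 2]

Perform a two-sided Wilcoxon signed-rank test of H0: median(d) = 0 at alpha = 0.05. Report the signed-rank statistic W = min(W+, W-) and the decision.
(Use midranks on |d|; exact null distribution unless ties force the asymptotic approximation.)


Step 1: Drop any zero differences (none here) and take |d_i|.
|d| = [2, 1, 6, 2, 6, 8, 6, 7, 2]
Step 2: Midrank |d_i| (ties get averaged ranks).
ranks: |2|->3, |1|->1, |6|->6, |2|->3, |6|->6, |8|->9, |6|->6, |7|->8, |2|->3
Step 3: Attach original signs; sum ranks with positive sign and with negative sign.
W+ = 1 + 6 + 3 + 6 + 9 + 6 + 8 + 3 = 42
W- = 3 = 3
(Check: W+ + W- = 45 should equal n(n+1)/2 = 45.)
Step 4: Test statistic W = min(W+, W-) = 3.
Step 5: Ties in |d|, so use the tie-corrected normal approximation.
        E[W] = n(n+1)/4 = 9*10/4 = 22.5.
        Tie groups: |d|=2 (t=3), |d|=6 (t=3); sum(t^3 - t) = 48.
        Var[W] = n(n+1)(2n+1)/24 - sum(t^3-t)/48 = 1710/24 - 48/48 = 70.25.
        z = (W - E[W]) / sqrt(Var[W]) = (3 - 22.5) / 8.3815 = -2.3265.
        Two-sided p = 2*Phi(z) = 0.019989.
Step 6: alpha = 0.05. reject H0.

W+ = 42, W- = 3, W = min = 3, p = 0.019989, reject H0.


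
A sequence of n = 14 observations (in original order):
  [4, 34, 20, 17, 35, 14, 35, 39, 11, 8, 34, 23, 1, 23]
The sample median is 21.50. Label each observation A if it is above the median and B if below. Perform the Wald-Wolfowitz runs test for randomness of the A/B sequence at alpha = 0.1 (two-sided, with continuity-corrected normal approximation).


Step 1: Compute median = 21.50; label A = above, B = below.
Labels in order: BABBABAABBAABA  (n_A = 7, n_B = 7)
Step 2: Count runs R = 10.
Step 3: Under H0 (random ordering), E[R] = 2*n_A*n_B/(n_A+n_B) + 1 = 2*7*7/14 + 1 = 8.0000.
        Var[R] = 2*n_A*n_B*(2*n_A*n_B - n_A - n_B) / ((n_A+n_B)^2 * (n_A+n_B-1)) = 8232/2548 = 3.2308.
        SD[R] = 1.7974.
Step 4: Continuity-corrected z = (R - 0.5 - E[R]) / SD[R] = (10 - 0.5 - 8.0000) / 1.7974 = 0.8345.
Step 5: Two-sided p-value via normal approximation = 2*(1 - Phi(|z|)) = 0.403986.
Step 6: alpha = 0.1. fail to reject H0.

R = 10, z = 0.8345, p = 0.403986, fail to reject H0.


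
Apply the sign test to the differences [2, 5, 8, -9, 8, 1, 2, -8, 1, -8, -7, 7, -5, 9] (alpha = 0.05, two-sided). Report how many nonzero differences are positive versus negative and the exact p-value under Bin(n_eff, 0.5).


Step 1: Discard zero differences. Original n = 14; n_eff = number of nonzero differences = 14.
Nonzero differences (with sign): +2, +5, +8, -9, +8, +1, +2, -8, +1, -8, -7, +7, -5, +9
Step 2: Count signs: positive = 9, negative = 5.
Step 3: Under H0: P(positive) = 0.5, so the number of positives S ~ Bin(14, 0.5).
Step 4: Two-sided exact p-value = sum of Bin(14,0.5) probabilities at or below the observed probability = 0.423950.
Step 5: alpha = 0.05. fail to reject H0.

n_eff = 14, pos = 9, neg = 5, p = 0.423950, fail to reject H0.


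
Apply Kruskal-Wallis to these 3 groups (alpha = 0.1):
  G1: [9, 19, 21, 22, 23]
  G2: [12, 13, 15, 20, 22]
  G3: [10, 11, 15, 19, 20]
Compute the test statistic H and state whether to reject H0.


Step 1: Combine all N = 15 observations and assign midranks.
sorted (value, group, rank): (9,G1,1), (10,G3,2), (11,G3,3), (12,G2,4), (13,G2,5), (15,G2,6.5), (15,G3,6.5), (19,G1,8.5), (19,G3,8.5), (20,G2,10.5), (20,G3,10.5), (21,G1,12), (22,G1,13.5), (22,G2,13.5), (23,G1,15)
Step 2: Sum ranks within each group.
R_1 = 50 (n_1 = 5)
R_2 = 39.5 (n_2 = 5)
R_3 = 30.5 (n_3 = 5)
Step 3: H = 12/(N(N+1)) * sum(R_i^2/n_i) - 3(N+1)
     = 12/(15*16) * (50^2/5 + 39.5^2/5 + 30.5^2/5) - 3*16
     = 0.050000 * 998.1 - 48
     = 1.905000.
Step 4: Ties present; correction factor C = 1 - 24/(15^3 - 15) = 0.992857. Corrected H = 1.905000 / 0.992857 = 1.918705.
Step 5: Under H0, H ~ chi^2(2); p-value = 0.383141.
Step 6: alpha = 0.1. fail to reject H0.

H = 1.9187, df = 2, p = 0.383141, fail to reject H0.


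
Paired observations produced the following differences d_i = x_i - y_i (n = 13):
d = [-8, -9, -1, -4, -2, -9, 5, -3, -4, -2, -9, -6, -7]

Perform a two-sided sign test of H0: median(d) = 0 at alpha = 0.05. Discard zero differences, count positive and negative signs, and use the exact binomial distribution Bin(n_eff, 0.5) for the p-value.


Step 1: Discard zero differences. Original n = 13; n_eff = number of nonzero differences = 13.
Nonzero differences (with sign): -8, -9, -1, -4, -2, -9, +5, -3, -4, -2, -9, -6, -7
Step 2: Count signs: positive = 1, negative = 12.
Step 3: Under H0: P(positive) = 0.5, so the number of positives S ~ Bin(13, 0.5).
Step 4: Two-sided exact p-value = sum of Bin(13,0.5) probabilities at or below the observed probability = 0.003418.
Step 5: alpha = 0.05. reject H0.

n_eff = 13, pos = 1, neg = 12, p = 0.003418, reject H0.


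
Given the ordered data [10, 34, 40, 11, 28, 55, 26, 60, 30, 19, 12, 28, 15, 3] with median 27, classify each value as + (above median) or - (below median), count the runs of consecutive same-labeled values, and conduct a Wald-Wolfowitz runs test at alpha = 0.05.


Step 1: Compute median = 27; label A = above, B = below.
Labels in order: BAABAABAABBABB  (n_A = 7, n_B = 7)
Step 2: Count runs R = 9.
Step 3: Under H0 (random ordering), E[R] = 2*n_A*n_B/(n_A+n_B) + 1 = 2*7*7/14 + 1 = 8.0000.
        Var[R] = 2*n_A*n_B*(2*n_A*n_B - n_A - n_B) / ((n_A+n_B)^2 * (n_A+n_B-1)) = 8232/2548 = 3.2308.
        SD[R] = 1.7974.
Step 4: Continuity-corrected z = (R - 0.5 - E[R]) / SD[R] = (9 - 0.5 - 8.0000) / 1.7974 = 0.2782.
Step 5: Two-sided p-value via normal approximation = 2*(1 - Phi(|z|)) = 0.780879.
Step 6: alpha = 0.05. fail to reject H0.

R = 9, z = 0.2782, p = 0.780879, fail to reject H0.


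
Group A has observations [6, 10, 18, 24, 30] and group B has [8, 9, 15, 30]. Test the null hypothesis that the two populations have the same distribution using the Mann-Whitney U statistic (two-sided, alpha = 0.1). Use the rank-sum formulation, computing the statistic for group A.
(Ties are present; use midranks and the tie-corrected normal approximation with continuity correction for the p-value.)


Step 1: Combine and sort all 9 observations; assign midranks.
sorted (value, group): (6,X), (8,Y), (9,Y), (10,X), (15,Y), (18,X), (24,X), (30,X), (30,Y)
ranks: 6->1, 8->2, 9->3, 10->4, 15->5, 18->6, 24->7, 30->8.5, 30->8.5
Step 2: Rank sum for X: R1 = 1 + 4 + 6 + 7 + 8.5 = 26.5.
Step 3: U_X = R1 - n1(n1+1)/2 = 26.5 - 5*6/2 = 26.5 - 15 = 11.5.
       U_Y = n1*n2 - U_X = 20 - 11.5 = 8.5.
Step 4: Ties are present, so use the tie-corrected normal approximation (with continuity correction) for the p-value.
Step 5: p-value = 0.805701; compare to alpha = 0.1. fail to reject H0.

U_X = 11.5, p = 0.805701, fail to reject H0 at alpha = 0.1.


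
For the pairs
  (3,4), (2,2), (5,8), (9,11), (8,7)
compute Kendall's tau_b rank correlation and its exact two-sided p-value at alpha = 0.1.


Step 1: Enumerate the 10 unordered pairs (i,j) with i<j and classify each by sign(x_j-x_i) * sign(y_j-y_i).
  (1,2):dx=-1,dy=-2->C; (1,3):dx=+2,dy=+4->C; (1,4):dx=+6,dy=+7->C; (1,5):dx=+5,dy=+3->C
  (2,3):dx=+3,dy=+6->C; (2,4):dx=+7,dy=+9->C; (2,5):dx=+6,dy=+5->C; (3,4):dx=+4,dy=+3->C
  (3,5):dx=+3,dy=-1->D; (4,5):dx=-1,dy=-4->C
Step 2: C = 9, D = 1, total pairs = 10.
Step 3: tau = (C - D)/(n(n-1)/2) = (9 - 1)/10 = 0.800000.
Step 4: Exact two-sided p-value (enumerate n! = 120 permutations of y under H0): p = 0.083333.
Step 5: alpha = 0.1. reject H0.

tau_b = 0.8000 (C=9, D=1), p = 0.083333, reject H0.


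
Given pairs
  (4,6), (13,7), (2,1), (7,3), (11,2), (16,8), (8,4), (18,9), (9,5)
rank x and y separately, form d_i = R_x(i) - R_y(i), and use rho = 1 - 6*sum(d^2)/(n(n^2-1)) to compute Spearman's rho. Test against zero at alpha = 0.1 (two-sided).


Step 1: Rank x and y separately (midranks; no ties here).
rank(x): 4->2, 13->7, 2->1, 7->3, 11->6, 16->8, 8->4, 18->9, 9->5
rank(y): 6->6, 7->7, 1->1, 3->3, 2->2, 8->8, 4->4, 9->9, 5->5
Step 2: d_i = R_x(i) - R_y(i); compute d_i^2.
  (2-6)^2=16, (7-7)^2=0, (1-1)^2=0, (3-3)^2=0, (6-2)^2=16, (8-8)^2=0, (4-4)^2=0, (9-9)^2=0, (5-5)^2=0
sum(d^2) = 32.
Step 3: rho = 1 - 6*32 / (9*(9^2 - 1)) = 1 - 192/720 = 0.733333.
Step 4: Under H0, t = rho * sqrt((n-2)/(1-rho^2)) = 2.8538 ~ t(7).
Step 5: Two-sided p-value from the t-distribution with 7 df = 0.024554.
Step 6: alpha = 0.1. reject H0.

rho = 0.7333, p = 0.024554, reject H0 at alpha = 0.1.


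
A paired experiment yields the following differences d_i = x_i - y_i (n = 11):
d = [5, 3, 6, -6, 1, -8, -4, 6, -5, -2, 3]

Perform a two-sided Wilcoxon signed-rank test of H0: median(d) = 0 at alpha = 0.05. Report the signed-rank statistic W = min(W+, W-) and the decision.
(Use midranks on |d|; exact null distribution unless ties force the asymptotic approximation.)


Step 1: Drop any zero differences (none here) and take |d_i|.
|d| = [5, 3, 6, 6, 1, 8, 4, 6, 5, 2, 3]
Step 2: Midrank |d_i| (ties get averaged ranks).
ranks: |5|->6.5, |3|->3.5, |6|->9, |6|->9, |1|->1, |8|->11, |4|->5, |6|->9, |5|->6.5, |2|->2, |3|->3.5
Step 3: Attach original signs; sum ranks with positive sign and with negative sign.
W+ = 6.5 + 3.5 + 9 + 1 + 9 + 3.5 = 32.5
W- = 9 + 11 + 5 + 6.5 + 2 = 33.5
(Check: W+ + W- = 66 should equal n(n+1)/2 = 66.)
Step 4: Test statistic W = min(W+, W-) = 32.5.
Step 5: Ties in |d|, so use the tie-corrected normal approximation.
        E[W] = n(n+1)/4 = 11*12/4 = 33.
        Tie groups: |d|=3 (t=2), |d|=5 (t=2), |d|=6 (t=3); sum(t^3 - t) = 36.
        Var[W] = n(n+1)(2n+1)/24 - sum(t^3-t)/48 = 3036/24 - 36/48 = 125.75.
        z = (W - E[W]) / sqrt(Var[W]) = (32.5 - 33) / 11.2138 = -0.0446.
        Two-sided p = 2*Phi(z) = 0.964436.
Step 6: alpha = 0.05. fail to reject H0.

W+ = 32.5, W- = 33.5, W = min = 32.5, p = 0.964436, fail to reject H0.


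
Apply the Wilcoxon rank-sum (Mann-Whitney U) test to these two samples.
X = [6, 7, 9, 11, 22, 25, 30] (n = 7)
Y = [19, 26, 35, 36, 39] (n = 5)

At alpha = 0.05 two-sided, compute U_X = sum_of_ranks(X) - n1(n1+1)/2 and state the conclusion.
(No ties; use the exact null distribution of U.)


Step 1: Combine and sort all 12 observations; assign midranks.
sorted (value, group): (6,X), (7,X), (9,X), (11,X), (19,Y), (22,X), (25,X), (26,Y), (30,X), (35,Y), (36,Y), (39,Y)
ranks: 6->1, 7->2, 9->3, 11->4, 19->5, 22->6, 25->7, 26->8, 30->9, 35->10, 36->11, 39->12
Step 2: Rank sum for X: R1 = 1 + 2 + 3 + 4 + 6 + 7 + 9 = 32.
Step 3: U_X = R1 - n1(n1+1)/2 = 32 - 7*8/2 = 32 - 28 = 4.
       U_Y = n1*n2 - U_X = 35 - 4 = 31.
Step 4: No ties, so the exact null distribution of U (based on enumerating the C(12,7) = 792 equally likely rank assignments) gives the two-sided p-value.
Step 5: p-value = 0.030303; compare to alpha = 0.05. reject H0.

U_X = 4, p = 0.030303, reject H0 at alpha = 0.05.


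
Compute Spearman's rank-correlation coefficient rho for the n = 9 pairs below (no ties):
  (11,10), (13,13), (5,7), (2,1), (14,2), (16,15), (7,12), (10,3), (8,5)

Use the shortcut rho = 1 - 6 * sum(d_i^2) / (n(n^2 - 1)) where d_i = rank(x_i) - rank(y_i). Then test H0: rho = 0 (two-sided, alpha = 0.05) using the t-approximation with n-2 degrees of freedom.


Step 1: Rank x and y separately (midranks; no ties here).
rank(x): 11->6, 13->7, 5->2, 2->1, 14->8, 16->9, 7->3, 10->5, 8->4
rank(y): 10->6, 13->8, 7->5, 1->1, 2->2, 15->9, 12->7, 3->3, 5->4
Step 2: d_i = R_x(i) - R_y(i); compute d_i^2.
  (6-6)^2=0, (7-8)^2=1, (2-5)^2=9, (1-1)^2=0, (8-2)^2=36, (9-9)^2=0, (3-7)^2=16, (5-3)^2=4, (4-4)^2=0
sum(d^2) = 66.
Step 3: rho = 1 - 6*66 / (9*(9^2 - 1)) = 1 - 396/720 = 0.450000.
Step 4: Under H0, t = rho * sqrt((n-2)/(1-rho^2)) = 1.3332 ~ t(7).
Step 5: Two-sided p-value from the t-distribution with 7 df = 0.224216.
Step 6: alpha = 0.05. fail to reject H0.

rho = 0.4500, p = 0.224216, fail to reject H0 at alpha = 0.05.


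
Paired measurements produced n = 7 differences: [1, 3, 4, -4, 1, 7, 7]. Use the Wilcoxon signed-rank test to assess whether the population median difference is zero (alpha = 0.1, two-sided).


Step 1: Drop any zero differences (none here) and take |d_i|.
|d| = [1, 3, 4, 4, 1, 7, 7]
Step 2: Midrank |d_i| (ties get averaged ranks).
ranks: |1|->1.5, |3|->3, |4|->4.5, |4|->4.5, |1|->1.5, |7|->6.5, |7|->6.5
Step 3: Attach original signs; sum ranks with positive sign and with negative sign.
W+ = 1.5 + 3 + 4.5 + 1.5 + 6.5 + 6.5 = 23.5
W- = 4.5 = 4.5
(Check: W+ + W- = 28 should equal n(n+1)/2 = 28.)
Step 4: Test statistic W = min(W+, W-) = 4.5.
Step 5: Ties in |d|, so use the tie-corrected normal approximation.
        E[W] = n(n+1)/4 = 7*8/4 = 14.
        Tie groups: |d|=1 (t=2), |d|=4 (t=2), |d|=7 (t=2); sum(t^3 - t) = 18.
        Var[W] = n(n+1)(2n+1)/24 - sum(t^3-t)/48 = 840/24 - 18/48 = 34.625.
        z = (W - E[W]) / sqrt(Var[W]) = (4.5 - 14) / 5.8843 = -1.6145.
        Two-sided p = 2*Phi(z) = 0.106427.
Step 6: alpha = 0.1. fail to reject H0.

W+ = 23.5, W- = 4.5, W = min = 4.5, p = 0.106427, fail to reject H0.


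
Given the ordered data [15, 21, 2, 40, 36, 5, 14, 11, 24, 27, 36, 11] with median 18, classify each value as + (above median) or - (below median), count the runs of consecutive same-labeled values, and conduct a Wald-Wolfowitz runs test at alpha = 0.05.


Step 1: Compute median = 18; label A = above, B = below.
Labels in order: BABAABBBAAAB  (n_A = 6, n_B = 6)
Step 2: Count runs R = 7.
Step 3: Under H0 (random ordering), E[R] = 2*n_A*n_B/(n_A+n_B) + 1 = 2*6*6/12 + 1 = 7.0000.
        Var[R] = 2*n_A*n_B*(2*n_A*n_B - n_A - n_B) / ((n_A+n_B)^2 * (n_A+n_B-1)) = 4320/1584 = 2.7273.
        SD[R] = 1.6514.
Step 4: R = E[R], so z = 0 with no continuity correction.
Step 5: Two-sided p-value via normal approximation = 2*(1 - Phi(|z|)) = 1.000000.
Step 6: alpha = 0.05. fail to reject H0.

R = 7, z = 0.0000, p = 1.000000, fail to reject H0.


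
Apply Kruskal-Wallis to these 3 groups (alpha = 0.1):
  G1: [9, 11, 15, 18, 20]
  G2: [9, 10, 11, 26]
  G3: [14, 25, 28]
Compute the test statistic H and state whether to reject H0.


Step 1: Combine all N = 12 observations and assign midranks.
sorted (value, group, rank): (9,G1,1.5), (9,G2,1.5), (10,G2,3), (11,G1,4.5), (11,G2,4.5), (14,G3,6), (15,G1,7), (18,G1,8), (20,G1,9), (25,G3,10), (26,G2,11), (28,G3,12)
Step 2: Sum ranks within each group.
R_1 = 30 (n_1 = 5)
R_2 = 20 (n_2 = 4)
R_3 = 28 (n_3 = 3)
Step 3: H = 12/(N(N+1)) * sum(R_i^2/n_i) - 3(N+1)
     = 12/(12*13) * (30^2/5 + 20^2/4 + 28^2/3) - 3*13
     = 0.076923 * 541.333 - 39
     = 2.641026.
Step 4: Ties present; correction factor C = 1 - 12/(12^3 - 12) = 0.993007. Corrected H = 2.641026 / 0.993007 = 2.659624.
Step 5: Under H0, H ~ chi^2(2); p-value = 0.264527.
Step 6: alpha = 0.1. fail to reject H0.

H = 2.6596, df = 2, p = 0.264527, fail to reject H0.


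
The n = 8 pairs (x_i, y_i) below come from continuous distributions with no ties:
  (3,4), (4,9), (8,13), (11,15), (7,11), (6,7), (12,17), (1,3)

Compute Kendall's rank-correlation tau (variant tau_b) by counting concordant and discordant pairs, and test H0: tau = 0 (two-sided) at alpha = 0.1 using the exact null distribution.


Step 1: Enumerate the 28 unordered pairs (i,j) with i<j and classify each by sign(x_j-x_i) * sign(y_j-y_i).
  (1,2):dx=+1,dy=+5->C; (1,3):dx=+5,dy=+9->C; (1,4):dx=+8,dy=+11->C; (1,5):dx=+4,dy=+7->C
  (1,6):dx=+3,dy=+3->C; (1,7):dx=+9,dy=+13->C; (1,8):dx=-2,dy=-1->C; (2,3):dx=+4,dy=+4->C
  (2,4):dx=+7,dy=+6->C; (2,5):dx=+3,dy=+2->C; (2,6):dx=+2,dy=-2->D; (2,7):dx=+8,dy=+8->C
  (2,8):dx=-3,dy=-6->C; (3,4):dx=+3,dy=+2->C; (3,5):dx=-1,dy=-2->C; (3,6):dx=-2,dy=-6->C
  (3,7):dx=+4,dy=+4->C; (3,8):dx=-7,dy=-10->C; (4,5):dx=-4,dy=-4->C; (4,6):dx=-5,dy=-8->C
  (4,7):dx=+1,dy=+2->C; (4,8):dx=-10,dy=-12->C; (5,6):dx=-1,dy=-4->C; (5,7):dx=+5,dy=+6->C
  (5,8):dx=-6,dy=-8->C; (6,7):dx=+6,dy=+10->C; (6,8):dx=-5,dy=-4->C; (7,8):dx=-11,dy=-14->C
Step 2: C = 27, D = 1, total pairs = 28.
Step 3: tau = (C - D)/(n(n-1)/2) = (27 - 1)/28 = 0.928571.
Step 4: Exact two-sided p-value (enumerate n! = 40320 permutations of y under H0): p = 0.000397.
Step 5: alpha = 0.1. reject H0.

tau_b = 0.9286 (C=27, D=1), p = 0.000397, reject H0.


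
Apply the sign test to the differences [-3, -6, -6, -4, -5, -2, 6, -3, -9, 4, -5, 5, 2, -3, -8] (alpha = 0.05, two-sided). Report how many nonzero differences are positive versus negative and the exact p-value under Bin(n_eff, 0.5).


Step 1: Discard zero differences. Original n = 15; n_eff = number of nonzero differences = 15.
Nonzero differences (with sign): -3, -6, -6, -4, -5, -2, +6, -3, -9, +4, -5, +5, +2, -3, -8
Step 2: Count signs: positive = 4, negative = 11.
Step 3: Under H0: P(positive) = 0.5, so the number of positives S ~ Bin(15, 0.5).
Step 4: Two-sided exact p-value = sum of Bin(15,0.5) probabilities at or below the observed probability = 0.118469.
Step 5: alpha = 0.05. fail to reject H0.

n_eff = 15, pos = 4, neg = 11, p = 0.118469, fail to reject H0.


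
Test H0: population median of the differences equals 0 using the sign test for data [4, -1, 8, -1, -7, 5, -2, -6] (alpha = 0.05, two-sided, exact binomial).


Step 1: Discard zero differences. Original n = 8; n_eff = number of nonzero differences = 8.
Nonzero differences (with sign): +4, -1, +8, -1, -7, +5, -2, -6
Step 2: Count signs: positive = 3, negative = 5.
Step 3: Under H0: P(positive) = 0.5, so the number of positives S ~ Bin(8, 0.5).
Step 4: Two-sided exact p-value = sum of Bin(8,0.5) probabilities at or below the observed probability = 0.726562.
Step 5: alpha = 0.05. fail to reject H0.

n_eff = 8, pos = 3, neg = 5, p = 0.726562, fail to reject H0.


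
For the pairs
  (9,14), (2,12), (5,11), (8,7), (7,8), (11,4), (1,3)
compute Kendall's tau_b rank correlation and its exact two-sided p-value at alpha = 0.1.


Step 1: Enumerate the 21 unordered pairs (i,j) with i<j and classify each by sign(x_j-x_i) * sign(y_j-y_i).
  (1,2):dx=-7,dy=-2->C; (1,3):dx=-4,dy=-3->C; (1,4):dx=-1,dy=-7->C; (1,5):dx=-2,dy=-6->C
  (1,6):dx=+2,dy=-10->D; (1,7):dx=-8,dy=-11->C; (2,3):dx=+3,dy=-1->D; (2,4):dx=+6,dy=-5->D
  (2,5):dx=+5,dy=-4->D; (2,6):dx=+9,dy=-8->D; (2,7):dx=-1,dy=-9->C; (3,4):dx=+3,dy=-4->D
  (3,5):dx=+2,dy=-3->D; (3,6):dx=+6,dy=-7->D; (3,7):dx=-4,dy=-8->C; (4,5):dx=-1,dy=+1->D
  (4,6):dx=+3,dy=-3->D; (4,7):dx=-7,dy=-4->C; (5,6):dx=+4,dy=-4->D; (5,7):dx=-6,dy=-5->C
  (6,7):dx=-10,dy=-1->C
Step 2: C = 10, D = 11, total pairs = 21.
Step 3: tau = (C - D)/(n(n-1)/2) = (10 - 11)/21 = -0.047619.
Step 4: Exact two-sided p-value (enumerate n! = 5040 permutations of y under H0): p = 1.000000.
Step 5: alpha = 0.1. fail to reject H0.

tau_b = -0.0476 (C=10, D=11), p = 1.000000, fail to reject H0.


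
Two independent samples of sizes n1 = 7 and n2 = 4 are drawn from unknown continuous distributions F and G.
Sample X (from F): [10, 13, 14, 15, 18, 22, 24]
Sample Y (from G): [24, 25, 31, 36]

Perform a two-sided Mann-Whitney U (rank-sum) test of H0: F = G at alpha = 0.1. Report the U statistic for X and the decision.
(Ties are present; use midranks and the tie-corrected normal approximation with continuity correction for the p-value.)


Step 1: Combine and sort all 11 observations; assign midranks.
sorted (value, group): (10,X), (13,X), (14,X), (15,X), (18,X), (22,X), (24,X), (24,Y), (25,Y), (31,Y), (36,Y)
ranks: 10->1, 13->2, 14->3, 15->4, 18->5, 22->6, 24->7.5, 24->7.5, 25->9, 31->10, 36->11
Step 2: Rank sum for X: R1 = 1 + 2 + 3 + 4 + 5 + 6 + 7.5 = 28.5.
Step 3: U_X = R1 - n1(n1+1)/2 = 28.5 - 7*8/2 = 28.5 - 28 = 0.5.
       U_Y = n1*n2 - U_X = 28 - 0.5 = 27.5.
Step 4: Ties are present, so use the tie-corrected normal approximation (with continuity correction) for the p-value.
Step 5: p-value = 0.013802; compare to alpha = 0.1. reject H0.

U_X = 0.5, p = 0.013802, reject H0 at alpha = 0.1.


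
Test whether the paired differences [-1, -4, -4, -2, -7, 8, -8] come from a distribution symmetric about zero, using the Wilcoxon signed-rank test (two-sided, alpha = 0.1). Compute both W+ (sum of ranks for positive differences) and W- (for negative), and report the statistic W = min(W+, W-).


Step 1: Drop any zero differences (none here) and take |d_i|.
|d| = [1, 4, 4, 2, 7, 8, 8]
Step 2: Midrank |d_i| (ties get averaged ranks).
ranks: |1|->1, |4|->3.5, |4|->3.5, |2|->2, |7|->5, |8|->6.5, |8|->6.5
Step 3: Attach original signs; sum ranks with positive sign and with negative sign.
W+ = 6.5 = 6.5
W- = 1 + 3.5 + 3.5 + 2 + 5 + 6.5 = 21.5
(Check: W+ + W- = 28 should equal n(n+1)/2 = 28.)
Step 4: Test statistic W = min(W+, W-) = 6.5.
Step 5: Ties in |d|, so use the tie-corrected normal approximation.
        E[W] = n(n+1)/4 = 7*8/4 = 14.
        Tie groups: |d|=4 (t=2), |d|=8 (t=2); sum(t^3 - t) = 12.
        Var[W] = n(n+1)(2n+1)/24 - sum(t^3-t)/48 = 840/24 - 12/48 = 34.75.
        z = (W - E[W]) / sqrt(Var[W]) = (6.5 - 14) / 5.8949 = -1.2723.
        Two-sided p = 2*Phi(z) = 0.203272.
Step 6: alpha = 0.1. fail to reject H0.

W+ = 6.5, W- = 21.5, W = min = 6.5, p = 0.203272, fail to reject H0.


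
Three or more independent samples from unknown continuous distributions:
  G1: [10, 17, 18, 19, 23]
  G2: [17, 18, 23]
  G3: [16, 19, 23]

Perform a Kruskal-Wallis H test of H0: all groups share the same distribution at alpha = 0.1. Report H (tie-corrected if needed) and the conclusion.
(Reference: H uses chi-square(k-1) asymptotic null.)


Step 1: Combine all N = 11 observations and assign midranks.
sorted (value, group, rank): (10,G1,1), (16,G3,2), (17,G1,3.5), (17,G2,3.5), (18,G1,5.5), (18,G2,5.5), (19,G1,7.5), (19,G3,7.5), (23,G1,10), (23,G2,10), (23,G3,10)
Step 2: Sum ranks within each group.
R_1 = 27.5 (n_1 = 5)
R_2 = 19 (n_2 = 3)
R_3 = 19.5 (n_3 = 3)
Step 3: H = 12/(N(N+1)) * sum(R_i^2/n_i) - 3(N+1)
     = 12/(11*12) * (27.5^2/5 + 19^2/3 + 19.5^2/3) - 3*12
     = 0.090909 * 398.333 - 36
     = 0.212121.
Step 4: Ties present; correction factor C = 1 - 42/(11^3 - 11) = 0.968182. Corrected H = 0.212121 / 0.968182 = 0.219092.
Step 5: Under H0, H ~ chi^2(2); p-value = 0.896241.
Step 6: alpha = 0.1. fail to reject H0.

H = 0.2191, df = 2, p = 0.896241, fail to reject H0.


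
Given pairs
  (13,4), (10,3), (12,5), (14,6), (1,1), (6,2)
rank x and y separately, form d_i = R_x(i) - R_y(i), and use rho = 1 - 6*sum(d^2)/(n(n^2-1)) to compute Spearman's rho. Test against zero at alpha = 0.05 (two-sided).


Step 1: Rank x and y separately (midranks; no ties here).
rank(x): 13->5, 10->3, 12->4, 14->6, 1->1, 6->2
rank(y): 4->4, 3->3, 5->5, 6->6, 1->1, 2->2
Step 2: d_i = R_x(i) - R_y(i); compute d_i^2.
  (5-4)^2=1, (3-3)^2=0, (4-5)^2=1, (6-6)^2=0, (1-1)^2=0, (2-2)^2=0
sum(d^2) = 2.
Step 3: rho = 1 - 6*2 / (6*(6^2 - 1)) = 1 - 12/210 = 0.942857.
Step 4: Under H0, t = rho * sqrt((n-2)/(1-rho^2)) = 5.6595 ~ t(4).
Step 5: Two-sided p-value from the t-distribution with 4 df = 0.004805.
Step 6: alpha = 0.05. reject H0.

rho = 0.9429, p = 0.004805, reject H0 at alpha = 0.05.


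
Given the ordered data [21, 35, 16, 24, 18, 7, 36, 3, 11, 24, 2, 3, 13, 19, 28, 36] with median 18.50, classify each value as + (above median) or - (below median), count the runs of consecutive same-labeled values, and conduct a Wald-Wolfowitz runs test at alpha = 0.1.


Step 1: Compute median = 18.50; label A = above, B = below.
Labels in order: AABABBABBABBBAAA  (n_A = 8, n_B = 8)
Step 2: Count runs R = 9.
Step 3: Under H0 (random ordering), E[R] = 2*n_A*n_B/(n_A+n_B) + 1 = 2*8*8/16 + 1 = 9.0000.
        Var[R] = 2*n_A*n_B*(2*n_A*n_B - n_A - n_B) / ((n_A+n_B)^2 * (n_A+n_B-1)) = 14336/3840 = 3.7333.
        SD[R] = 1.9322.
Step 4: R = E[R], so z = 0 with no continuity correction.
Step 5: Two-sided p-value via normal approximation = 2*(1 - Phi(|z|)) = 1.000000.
Step 6: alpha = 0.1. fail to reject H0.

R = 9, z = 0.0000, p = 1.000000, fail to reject H0.


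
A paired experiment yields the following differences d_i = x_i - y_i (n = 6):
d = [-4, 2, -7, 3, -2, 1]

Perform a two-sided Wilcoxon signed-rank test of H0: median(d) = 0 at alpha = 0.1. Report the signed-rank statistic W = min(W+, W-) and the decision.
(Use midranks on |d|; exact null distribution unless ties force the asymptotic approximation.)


Step 1: Drop any zero differences (none here) and take |d_i|.
|d| = [4, 2, 7, 3, 2, 1]
Step 2: Midrank |d_i| (ties get averaged ranks).
ranks: |4|->5, |2|->2.5, |7|->6, |3|->4, |2|->2.5, |1|->1
Step 3: Attach original signs; sum ranks with positive sign and with negative sign.
W+ = 2.5 + 4 + 1 = 7.5
W- = 5 + 6 + 2.5 = 13.5
(Check: W+ + W- = 21 should equal n(n+1)/2 = 21.)
Step 4: Test statistic W = min(W+, W-) = 7.5.
Step 5: Ties in |d|, so use the tie-corrected normal approximation.
        E[W] = n(n+1)/4 = 6*7/4 = 10.5.
        Tie groups: |d|=2 (t=2); sum(t^3 - t) = 6.
        Var[W] = n(n+1)(2n+1)/24 - sum(t^3-t)/48 = 546/24 - 6/48 = 22.625.
        z = (W - E[W]) / sqrt(Var[W]) = (7.5 - 10.5) / 4.7566 = -0.6307.
        Two-sided p = 2*Phi(z) = 0.528233.
Step 6: alpha = 0.1. fail to reject H0.

W+ = 7.5, W- = 13.5, W = min = 7.5, p = 0.528233, fail to reject H0.


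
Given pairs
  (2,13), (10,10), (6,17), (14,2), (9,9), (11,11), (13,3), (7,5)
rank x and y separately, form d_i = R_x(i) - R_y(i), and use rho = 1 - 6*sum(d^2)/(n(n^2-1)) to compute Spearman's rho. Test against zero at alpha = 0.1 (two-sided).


Step 1: Rank x and y separately (midranks; no ties here).
rank(x): 2->1, 10->5, 6->2, 14->8, 9->4, 11->6, 13->7, 7->3
rank(y): 13->7, 10->5, 17->8, 2->1, 9->4, 11->6, 3->2, 5->3
Step 2: d_i = R_x(i) - R_y(i); compute d_i^2.
  (1-7)^2=36, (5-5)^2=0, (2-8)^2=36, (8-1)^2=49, (4-4)^2=0, (6-6)^2=0, (7-2)^2=25, (3-3)^2=0
sum(d^2) = 146.
Step 3: rho = 1 - 6*146 / (8*(8^2 - 1)) = 1 - 876/504 = -0.738095.
Step 4: Under H0, t = rho * sqrt((n-2)/(1-rho^2)) = -2.6797 ~ t(6).
Step 5: Two-sided p-value from the t-distribution with 6 df = 0.036553.
Step 6: alpha = 0.1. reject H0.

rho = -0.7381, p = 0.036553, reject H0 at alpha = 0.1.


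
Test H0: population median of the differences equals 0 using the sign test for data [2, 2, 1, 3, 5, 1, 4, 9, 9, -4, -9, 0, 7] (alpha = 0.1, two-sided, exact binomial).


Step 1: Discard zero differences. Original n = 13; n_eff = number of nonzero differences = 12.
Nonzero differences (with sign): +2, +2, +1, +3, +5, +1, +4, +9, +9, -4, -9, +7
Step 2: Count signs: positive = 10, negative = 2.
Step 3: Under H0: P(positive) = 0.5, so the number of positives S ~ Bin(12, 0.5).
Step 4: Two-sided exact p-value = sum of Bin(12,0.5) probabilities at or below the observed probability = 0.038574.
Step 5: alpha = 0.1. reject H0.

n_eff = 12, pos = 10, neg = 2, p = 0.038574, reject H0.


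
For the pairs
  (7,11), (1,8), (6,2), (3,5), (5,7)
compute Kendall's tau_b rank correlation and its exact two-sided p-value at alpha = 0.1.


Step 1: Enumerate the 10 unordered pairs (i,j) with i<j and classify each by sign(x_j-x_i) * sign(y_j-y_i).
  (1,2):dx=-6,dy=-3->C; (1,3):dx=-1,dy=-9->C; (1,4):dx=-4,dy=-6->C; (1,5):dx=-2,dy=-4->C
  (2,3):dx=+5,dy=-6->D; (2,4):dx=+2,dy=-3->D; (2,5):dx=+4,dy=-1->D; (3,4):dx=-3,dy=+3->D
  (3,5):dx=-1,dy=+5->D; (4,5):dx=+2,dy=+2->C
Step 2: C = 5, D = 5, total pairs = 10.
Step 3: tau = (C - D)/(n(n-1)/2) = (5 - 5)/10 = 0.000000.
Step 4: Exact two-sided p-value (enumerate n! = 120 permutations of y under H0): p = 1.000000.
Step 5: alpha = 0.1. fail to reject H0.

tau_b = 0.0000 (C=5, D=5), p = 1.000000, fail to reject H0.


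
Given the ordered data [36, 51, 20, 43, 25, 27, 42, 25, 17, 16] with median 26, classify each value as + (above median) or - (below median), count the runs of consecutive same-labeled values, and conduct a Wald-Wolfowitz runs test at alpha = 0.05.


Step 1: Compute median = 26; label A = above, B = below.
Labels in order: AABABAABBB  (n_A = 5, n_B = 5)
Step 2: Count runs R = 6.
Step 3: Under H0 (random ordering), E[R] = 2*n_A*n_B/(n_A+n_B) + 1 = 2*5*5/10 + 1 = 6.0000.
        Var[R] = 2*n_A*n_B*(2*n_A*n_B - n_A - n_B) / ((n_A+n_B)^2 * (n_A+n_B-1)) = 2000/900 = 2.2222.
        SD[R] = 1.4907.
Step 4: R = E[R], so z = 0 with no continuity correction.
Step 5: Two-sided p-value via normal approximation = 2*(1 - Phi(|z|)) = 1.000000.
Step 6: alpha = 0.05. fail to reject H0.

R = 6, z = 0.0000, p = 1.000000, fail to reject H0.


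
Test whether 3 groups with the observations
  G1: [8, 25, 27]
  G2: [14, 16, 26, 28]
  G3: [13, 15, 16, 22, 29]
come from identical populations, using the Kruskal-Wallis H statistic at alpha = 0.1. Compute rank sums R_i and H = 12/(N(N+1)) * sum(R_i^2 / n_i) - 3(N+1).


Step 1: Combine all N = 12 observations and assign midranks.
sorted (value, group, rank): (8,G1,1), (13,G3,2), (14,G2,3), (15,G3,4), (16,G2,5.5), (16,G3,5.5), (22,G3,7), (25,G1,8), (26,G2,9), (27,G1,10), (28,G2,11), (29,G3,12)
Step 2: Sum ranks within each group.
R_1 = 19 (n_1 = 3)
R_2 = 28.5 (n_2 = 4)
R_3 = 30.5 (n_3 = 5)
Step 3: H = 12/(N(N+1)) * sum(R_i^2/n_i) - 3(N+1)
     = 12/(12*13) * (19^2/3 + 28.5^2/4 + 30.5^2/5) - 3*13
     = 0.076923 * 509.446 - 39
     = 0.188141.
Step 4: Ties present; correction factor C = 1 - 6/(12^3 - 12) = 0.996503. Corrected H = 0.188141 / 0.996503 = 0.188801.
Step 5: Under H0, H ~ chi^2(2); p-value = 0.909918.
Step 6: alpha = 0.1. fail to reject H0.

H = 0.1888, df = 2, p = 0.909918, fail to reject H0.


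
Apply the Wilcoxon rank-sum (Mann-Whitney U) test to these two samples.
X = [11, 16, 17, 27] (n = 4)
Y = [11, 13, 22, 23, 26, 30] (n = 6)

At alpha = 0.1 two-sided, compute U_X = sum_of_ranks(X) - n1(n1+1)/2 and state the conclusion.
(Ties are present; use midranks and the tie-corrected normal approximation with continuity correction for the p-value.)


Step 1: Combine and sort all 10 observations; assign midranks.
sorted (value, group): (11,X), (11,Y), (13,Y), (16,X), (17,X), (22,Y), (23,Y), (26,Y), (27,X), (30,Y)
ranks: 11->1.5, 11->1.5, 13->3, 16->4, 17->5, 22->6, 23->7, 26->8, 27->9, 30->10
Step 2: Rank sum for X: R1 = 1.5 + 4 + 5 + 9 = 19.5.
Step 3: U_X = R1 - n1(n1+1)/2 = 19.5 - 4*5/2 = 19.5 - 10 = 9.5.
       U_Y = n1*n2 - U_X = 24 - 9.5 = 14.5.
Step 4: Ties are present, so use the tie-corrected normal approximation (with continuity correction) for the p-value.
Step 5: p-value = 0.668870; compare to alpha = 0.1. fail to reject H0.

U_X = 9.5, p = 0.668870, fail to reject H0 at alpha = 0.1.


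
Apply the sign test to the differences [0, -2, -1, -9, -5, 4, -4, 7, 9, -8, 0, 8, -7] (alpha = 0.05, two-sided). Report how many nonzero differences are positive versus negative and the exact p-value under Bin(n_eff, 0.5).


Step 1: Discard zero differences. Original n = 13; n_eff = number of nonzero differences = 11.
Nonzero differences (with sign): -2, -1, -9, -5, +4, -4, +7, +9, -8, +8, -7
Step 2: Count signs: positive = 4, negative = 7.
Step 3: Under H0: P(positive) = 0.5, so the number of positives S ~ Bin(11, 0.5).
Step 4: Two-sided exact p-value = sum of Bin(11,0.5) probabilities at or below the observed probability = 0.548828.
Step 5: alpha = 0.05. fail to reject H0.

n_eff = 11, pos = 4, neg = 7, p = 0.548828, fail to reject H0.


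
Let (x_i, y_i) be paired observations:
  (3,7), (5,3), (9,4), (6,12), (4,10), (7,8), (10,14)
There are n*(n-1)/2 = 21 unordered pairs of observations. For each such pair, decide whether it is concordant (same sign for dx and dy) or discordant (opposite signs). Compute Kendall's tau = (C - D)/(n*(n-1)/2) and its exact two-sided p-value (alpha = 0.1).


Step 1: Enumerate the 21 unordered pairs (i,j) with i<j and classify each by sign(x_j-x_i) * sign(y_j-y_i).
  (1,2):dx=+2,dy=-4->D; (1,3):dx=+6,dy=-3->D; (1,4):dx=+3,dy=+5->C; (1,5):dx=+1,dy=+3->C
  (1,6):dx=+4,dy=+1->C; (1,7):dx=+7,dy=+7->C; (2,3):dx=+4,dy=+1->C; (2,4):dx=+1,dy=+9->C
  (2,5):dx=-1,dy=+7->D; (2,6):dx=+2,dy=+5->C; (2,7):dx=+5,dy=+11->C; (3,4):dx=-3,dy=+8->D
  (3,5):dx=-5,dy=+6->D; (3,6):dx=-2,dy=+4->D; (3,7):dx=+1,dy=+10->C; (4,5):dx=-2,dy=-2->C
  (4,6):dx=+1,dy=-4->D; (4,7):dx=+4,dy=+2->C; (5,6):dx=+3,dy=-2->D; (5,7):dx=+6,dy=+4->C
  (6,7):dx=+3,dy=+6->C
Step 2: C = 13, D = 8, total pairs = 21.
Step 3: tau = (C - D)/(n(n-1)/2) = (13 - 8)/21 = 0.238095.
Step 4: Exact two-sided p-value (enumerate n! = 5040 permutations of y under H0): p = 0.561905.
Step 5: alpha = 0.1. fail to reject H0.

tau_b = 0.2381 (C=13, D=8), p = 0.561905, fail to reject H0.


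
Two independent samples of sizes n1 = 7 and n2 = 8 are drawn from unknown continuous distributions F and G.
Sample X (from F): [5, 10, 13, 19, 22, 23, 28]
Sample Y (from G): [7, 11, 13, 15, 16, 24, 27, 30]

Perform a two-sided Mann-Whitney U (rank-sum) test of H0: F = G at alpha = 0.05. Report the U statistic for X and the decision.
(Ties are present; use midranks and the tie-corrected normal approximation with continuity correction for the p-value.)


Step 1: Combine and sort all 15 observations; assign midranks.
sorted (value, group): (5,X), (7,Y), (10,X), (11,Y), (13,X), (13,Y), (15,Y), (16,Y), (19,X), (22,X), (23,X), (24,Y), (27,Y), (28,X), (30,Y)
ranks: 5->1, 7->2, 10->3, 11->4, 13->5.5, 13->5.5, 15->7, 16->8, 19->9, 22->10, 23->11, 24->12, 27->13, 28->14, 30->15
Step 2: Rank sum for X: R1 = 1 + 3 + 5.5 + 9 + 10 + 11 + 14 = 53.5.
Step 3: U_X = R1 - n1(n1+1)/2 = 53.5 - 7*8/2 = 53.5 - 28 = 25.5.
       U_Y = n1*n2 - U_X = 56 - 25.5 = 30.5.
Step 4: Ties are present, so use the tie-corrected normal approximation (with continuity correction) for the p-value.
Step 5: p-value = 0.816801; compare to alpha = 0.05. fail to reject H0.

U_X = 25.5, p = 0.816801, fail to reject H0 at alpha = 0.05.


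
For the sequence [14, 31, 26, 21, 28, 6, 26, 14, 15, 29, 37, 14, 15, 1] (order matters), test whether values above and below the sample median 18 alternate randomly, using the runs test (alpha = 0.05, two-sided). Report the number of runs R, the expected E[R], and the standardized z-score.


Step 1: Compute median = 18; label A = above, B = below.
Labels in order: BAAAABABBAABBB  (n_A = 7, n_B = 7)
Step 2: Count runs R = 7.
Step 3: Under H0 (random ordering), E[R] = 2*n_A*n_B/(n_A+n_B) + 1 = 2*7*7/14 + 1 = 8.0000.
        Var[R] = 2*n_A*n_B*(2*n_A*n_B - n_A - n_B) / ((n_A+n_B)^2 * (n_A+n_B-1)) = 8232/2548 = 3.2308.
        SD[R] = 1.7974.
Step 4: Continuity-corrected z = (R + 0.5 - E[R]) / SD[R] = (7 + 0.5 - 8.0000) / 1.7974 = -0.2782.
Step 5: Two-sided p-value via normal approximation = 2*(1 - Phi(|z|)) = 0.780879.
Step 6: alpha = 0.05. fail to reject H0.

R = 7, z = -0.2782, p = 0.780879, fail to reject H0.


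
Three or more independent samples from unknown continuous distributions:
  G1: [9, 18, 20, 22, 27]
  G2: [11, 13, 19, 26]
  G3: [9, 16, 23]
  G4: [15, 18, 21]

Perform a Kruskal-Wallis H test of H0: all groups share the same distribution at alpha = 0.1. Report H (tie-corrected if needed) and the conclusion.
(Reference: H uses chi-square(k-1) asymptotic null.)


Step 1: Combine all N = 15 observations and assign midranks.
sorted (value, group, rank): (9,G1,1.5), (9,G3,1.5), (11,G2,3), (13,G2,4), (15,G4,5), (16,G3,6), (18,G1,7.5), (18,G4,7.5), (19,G2,9), (20,G1,10), (21,G4,11), (22,G1,12), (23,G3,13), (26,G2,14), (27,G1,15)
Step 2: Sum ranks within each group.
R_1 = 46 (n_1 = 5)
R_2 = 30 (n_2 = 4)
R_3 = 20.5 (n_3 = 3)
R_4 = 23.5 (n_4 = 3)
Step 3: H = 12/(N(N+1)) * sum(R_i^2/n_i) - 3(N+1)
     = 12/(15*16) * (46^2/5 + 30^2/4 + 20.5^2/3 + 23.5^2/3) - 3*16
     = 0.050000 * 972.367 - 48
     = 0.618333.
Step 4: Ties present; correction factor C = 1 - 12/(15^3 - 15) = 0.996429. Corrected H = 0.618333 / 0.996429 = 0.620550.
Step 5: Under H0, H ~ chi^2(3); p-value = 0.891712.
Step 6: alpha = 0.1. fail to reject H0.

H = 0.6205, df = 3, p = 0.891712, fail to reject H0.
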